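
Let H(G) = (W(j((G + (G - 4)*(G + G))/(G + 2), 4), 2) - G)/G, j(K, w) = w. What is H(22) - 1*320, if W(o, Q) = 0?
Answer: -321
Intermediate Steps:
H(G) = -1 (H(G) = (0 - G)/G = (-G)/G = -1)
H(22) - 1*320 = -1 - 1*320 = -1 - 320 = -321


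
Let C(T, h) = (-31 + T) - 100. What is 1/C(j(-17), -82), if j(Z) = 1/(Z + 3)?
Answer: -14/1835 ≈ -0.0076294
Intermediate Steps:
j(Z) = 1/(3 + Z)
C(T, h) = -131 + T
1/C(j(-17), -82) = 1/(-131 + 1/(3 - 17)) = 1/(-131 + 1/(-14)) = 1/(-131 - 1/14) = 1/(-1835/14) = -14/1835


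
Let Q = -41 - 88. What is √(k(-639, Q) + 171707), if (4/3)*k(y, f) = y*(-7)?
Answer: 17*√2423/2 ≈ 418.40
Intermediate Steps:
Q = -129
k(y, f) = -21*y/4 (k(y, f) = 3*(y*(-7))/4 = 3*(-7*y)/4 = -21*y/4)
√(k(-639, Q) + 171707) = √(-21/4*(-639) + 171707) = √(13419/4 + 171707) = √(700247/4) = 17*√2423/2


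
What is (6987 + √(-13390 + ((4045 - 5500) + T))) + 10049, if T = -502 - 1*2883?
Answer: 17036 + I*√18230 ≈ 17036.0 + 135.02*I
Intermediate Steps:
T = -3385 (T = -502 - 2883 = -3385)
(6987 + √(-13390 + ((4045 - 5500) + T))) + 10049 = (6987 + √(-13390 + ((4045 - 5500) - 3385))) + 10049 = (6987 + √(-13390 + (-1455 - 3385))) + 10049 = (6987 + √(-13390 - 4840)) + 10049 = (6987 + √(-18230)) + 10049 = (6987 + I*√18230) + 10049 = 17036 + I*√18230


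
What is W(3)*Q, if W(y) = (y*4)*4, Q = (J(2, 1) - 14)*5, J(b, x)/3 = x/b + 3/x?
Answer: -840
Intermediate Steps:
J(b, x) = 9/x + 3*x/b (J(b, x) = 3*(x/b + 3/x) = 3*(3/x + x/b) = 9/x + 3*x/b)
Q = -35/2 (Q = ((9/1 + 3*1/2) - 14)*5 = ((9*1 + 3*1*(1/2)) - 14)*5 = ((9 + 3/2) - 14)*5 = (21/2 - 14)*5 = -7/2*5 = -35/2 ≈ -17.500)
W(y) = 16*y (W(y) = (4*y)*4 = 16*y)
W(3)*Q = (16*3)*(-35/2) = 48*(-35/2) = -840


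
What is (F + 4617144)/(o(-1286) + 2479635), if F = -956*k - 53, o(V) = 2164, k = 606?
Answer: 4037755/2481799 ≈ 1.6269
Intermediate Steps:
F = -579389 (F = -956*606 - 53 = -579336 - 53 = -579389)
(F + 4617144)/(o(-1286) + 2479635) = (-579389 + 4617144)/(2164 + 2479635) = 4037755/2481799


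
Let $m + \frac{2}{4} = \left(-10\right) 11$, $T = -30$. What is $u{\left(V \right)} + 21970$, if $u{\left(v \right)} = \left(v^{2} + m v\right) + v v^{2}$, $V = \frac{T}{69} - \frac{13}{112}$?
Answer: $\frac{376592700751709}{17093758976} \approx 22031.0$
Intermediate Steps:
$m = - \frac{221}{2}$ ($m = - \frac{1}{2} - 110 = - \frac{221}{2} \approx -110.5$)
$V = - \frac{1419}{2576}$ ($V = - \frac{30}{69} - \frac{13}{112} = \left(-30\right) \frac{1}{69} - \frac{13}{112} = - \frac{10}{23} - \frac{13}{112} = - \frac{1419}{2576} \approx -0.55085$)
$u{\left(v \right)} = v^{2} + v^{3} - \frac{221 v}{2}$ ($u{\left(v \right)} = \left(v^{2} - \frac{221 v}{2}\right) + v v^{2} = \left(v^{2} - \frac{221 v}{2}\right) + v^{3} = v^{2} + v^{3} - \frac{221 v}{2}$)
$u{\left(V \right)} + 21970 = - \frac{1419 \left(- \frac{221}{2} - \frac{1419}{2576} + \left(- \frac{1419}{2576}\right)^{2}\right)}{2576} + 21970 = - \frac{1419 \left(- \frac{221}{2} - \frac{1419}{2576} + \frac{2013561}{6635776}\right)}{2576} + 21970 = \left(- \frac{1419}{2576}\right) \left(- \frac{734895031}{6635776}\right) + 21970 = \frac{1042816048989}{17093758976} + 21970 = \frac{376592700751709}{17093758976}$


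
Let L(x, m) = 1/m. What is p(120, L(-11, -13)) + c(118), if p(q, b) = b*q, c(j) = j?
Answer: 1414/13 ≈ 108.77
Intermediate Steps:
p(120, L(-11, -13)) + c(118) = 120/(-13) + 118 = -1/13*120 + 118 = -120/13 + 118 = 1414/13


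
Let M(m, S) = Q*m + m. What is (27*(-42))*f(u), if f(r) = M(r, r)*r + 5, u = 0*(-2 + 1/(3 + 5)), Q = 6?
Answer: -5670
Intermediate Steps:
M(m, S) = 7*m (M(m, S) = 6*m + m = 7*m)
u = 0 (u = 0*(-2 + 1/8) = 0*(-2 + ⅛) = 0*(-15/8) = 0)
f(r) = 5 + 7*r² (f(r) = (7*r)*r + 5 = 7*r² + 5 = 5 + 7*r²)
(27*(-42))*f(u) = (27*(-42))*(5 + 7*0²) = -1134*(5 + 7*0) = -1134*(5 + 0) = -1134*5 = -5670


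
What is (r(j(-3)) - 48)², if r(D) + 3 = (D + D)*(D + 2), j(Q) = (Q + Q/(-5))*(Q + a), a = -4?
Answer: 210743289/625 ≈ 3.3719e+5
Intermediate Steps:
j(Q) = 4*Q*(-4 + Q)/5 (j(Q) = (Q + Q/(-5))*(Q - 4) = (Q + Q*(-⅕))*(-4 + Q) = (Q - Q/5)*(-4 + Q) = (4*Q/5)*(-4 + Q) = 4*Q*(-4 + Q)/5)
r(D) = -3 + 2*D*(2 + D) (r(D) = -3 + (D + D)*(D + 2) = -3 + (2*D)*(2 + D) = -3 + 2*D*(2 + D))
(r(j(-3)) - 48)² = ((-3 + 2*((⅘)*(-3)*(-4 - 3))² + 4*((⅘)*(-3)*(-4 - 3))) - 48)² = ((-3 + 2*((⅘)*(-3)*(-7))² + 4*((⅘)*(-3)*(-7))) - 48)² = ((-3 + 2*(84/5)² + 4*(84/5)) - 48)² = ((-3 + 2*(7056/25) + 336/5) - 48)² = ((-3 + 14112/25 + 336/5) - 48)² = (15717/25 - 48)² = (14517/25)² = 210743289/625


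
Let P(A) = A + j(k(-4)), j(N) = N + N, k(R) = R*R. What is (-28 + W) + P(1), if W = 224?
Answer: 229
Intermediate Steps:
k(R) = R²
j(N) = 2*N
P(A) = 32 + A (P(A) = A + 2*(-4)² = A + 2*16 = A + 32 = 32 + A)
(-28 + W) + P(1) = (-28 + 224) + (32 + 1) = 196 + 33 = 229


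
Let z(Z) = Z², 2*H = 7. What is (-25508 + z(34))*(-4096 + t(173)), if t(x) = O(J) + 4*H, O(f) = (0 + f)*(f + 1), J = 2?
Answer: 99258752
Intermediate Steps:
H = 7/2 (H = (½)*7 = 7/2 ≈ 3.5000)
O(f) = f*(1 + f)
t(x) = 20 (t(x) = 2*(1 + 2) + 4*(7/2) = 2*3 + 14 = 6 + 14 = 20)
(-25508 + z(34))*(-4096 + t(173)) = (-25508 + 34²)*(-4096 + 20) = (-25508 + 1156)*(-4076) = -24352*(-4076) = 99258752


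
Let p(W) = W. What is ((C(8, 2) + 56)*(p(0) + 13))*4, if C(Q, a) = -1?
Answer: 2860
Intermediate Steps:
((C(8, 2) + 56)*(p(0) + 13))*4 = ((-1 + 56)*(0 + 13))*4 = (55*13)*4 = 715*4 = 2860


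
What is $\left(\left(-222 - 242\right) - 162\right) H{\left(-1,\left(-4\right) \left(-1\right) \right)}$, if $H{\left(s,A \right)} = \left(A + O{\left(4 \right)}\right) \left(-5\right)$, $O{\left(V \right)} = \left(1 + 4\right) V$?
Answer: $75120$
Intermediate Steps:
$O{\left(V \right)} = 5 V$
$H{\left(s,A \right)} = -100 - 5 A$ ($H{\left(s,A \right)} = \left(A + 5 \cdot 4\right) \left(-5\right) = \left(A + 20\right) \left(-5\right) = \left(20 + A\right) \left(-5\right) = -100 - 5 A$)
$\left(\left(-222 - 242\right) - 162\right) H{\left(-1,\left(-4\right) \left(-1\right) \right)} = \left(\left(-222 - 242\right) - 162\right) \left(-100 - 5 \left(\left(-4\right) \left(-1\right)\right)\right) = \left(-464 - 162\right) \left(-100 - 20\right) = - 626 \left(-100 - 20\right) = \left(-626\right) \left(-120\right) = 75120$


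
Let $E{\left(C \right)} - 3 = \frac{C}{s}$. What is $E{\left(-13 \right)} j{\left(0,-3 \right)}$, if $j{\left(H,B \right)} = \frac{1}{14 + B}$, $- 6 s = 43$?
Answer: $\frac{207}{473} \approx 0.43763$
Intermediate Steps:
$s = - \frac{43}{6}$ ($s = \left(- \frac{1}{6}\right) 43 = - \frac{43}{6} \approx -7.1667$)
$E{\left(C \right)} = 3 - \frac{6 C}{43}$ ($E{\left(C \right)} = 3 + \frac{C}{- \frac{43}{6}} = 3 + C \left(- \frac{6}{43}\right) = 3 - \frac{6 C}{43}$)
$E{\left(-13 \right)} j{\left(0,-3 \right)} = \frac{3 - - \frac{78}{43}}{14 - 3} = \frac{3 + \frac{78}{43}}{11} = \frac{207}{43} \cdot \frac{1}{11} = \frac{207}{473}$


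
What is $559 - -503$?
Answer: $1062$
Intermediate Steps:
$559 - -503 = 559 + \left(-1661 + 2164\right) = 559 + 503 = 1062$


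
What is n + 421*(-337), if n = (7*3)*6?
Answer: -141751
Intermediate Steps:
n = 126 (n = 21*6 = 126)
n + 421*(-337) = 126 + 421*(-337) = 126 - 141877 = -141751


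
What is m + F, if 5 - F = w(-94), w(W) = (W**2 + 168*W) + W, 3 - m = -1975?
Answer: 9033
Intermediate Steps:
m = 1978 (m = 3 - 1*(-1975) = 3 + 1975 = 1978)
w(W) = W**2 + 169*W
F = 7055 (F = 5 - (-94)*(169 - 94) = 5 - (-94)*75 = 5 - 1*(-7050) = 5 + 7050 = 7055)
m + F = 1978 + 7055 = 9033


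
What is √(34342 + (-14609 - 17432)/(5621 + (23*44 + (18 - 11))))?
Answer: √94619518185/1660 ≈ 185.30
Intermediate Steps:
√(34342 + (-14609 - 17432)/(5621 + (23*44 + (18 - 11)))) = √(34342 - 32041/(5621 + (1012 + 7))) = √(34342 - 32041/(5621 + 1019)) = √(34342 - 32041/6640) = √(227998839/6640) = √94619518185/1660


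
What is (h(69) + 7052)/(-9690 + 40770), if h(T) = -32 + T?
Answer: 2363/10360 ≈ 0.22809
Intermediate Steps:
(h(69) + 7052)/(-9690 + 40770) = ((-32 + 69) + 7052)/(-9690 + 40770) = (37 + 7052)/31080 = 7089*(1/31080) = 2363/10360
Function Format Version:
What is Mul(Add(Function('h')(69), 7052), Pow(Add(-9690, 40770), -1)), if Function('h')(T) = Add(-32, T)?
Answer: Rational(2363, 10360) ≈ 0.22809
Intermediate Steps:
Mul(Add(Function('h')(69), 7052), Pow(Add(-9690, 40770), -1)) = Mul(Add(Add(-32, 69), 7052), Pow(Add(-9690, 40770), -1)) = Mul(Add(37, 7052), Pow(31080, -1)) = Mul(7089, Rational(1, 31080)) = Rational(2363, 10360)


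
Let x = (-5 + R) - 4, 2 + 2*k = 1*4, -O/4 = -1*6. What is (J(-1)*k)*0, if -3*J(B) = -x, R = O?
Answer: 0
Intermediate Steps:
O = 24 (O = -(-4)*6 = -4*(-6) = 24)
R = 24
k = 1 (k = -1 + (1*4)/2 = -1 + (½)*4 = -1 + 2 = 1)
x = 15 (x = (-5 + 24) - 4 = 19 - 4 = 15)
J(B) = 5 (J(B) = -(-1)*15/3 = -⅓*(-15) = 5)
(J(-1)*k)*0 = (5*1)*0 = 5*0 = 0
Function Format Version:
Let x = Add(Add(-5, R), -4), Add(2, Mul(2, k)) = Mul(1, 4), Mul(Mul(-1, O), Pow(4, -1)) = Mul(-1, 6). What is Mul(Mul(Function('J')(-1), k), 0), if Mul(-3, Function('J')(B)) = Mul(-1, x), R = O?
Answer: 0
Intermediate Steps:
O = 24 (O = Mul(-4, Mul(-1, 6)) = Mul(-4, -6) = 24)
R = 24
k = 1 (k = Add(-1, Mul(Rational(1, 2), Mul(1, 4))) = Add(-1, Mul(Rational(1, 2), 4)) = Add(-1, 2) = 1)
x = 15 (x = Add(Add(-5, 24), -4) = Add(19, -4) = 15)
Function('J')(B) = 5 (Function('J')(B) = Mul(Rational(-1, 3), Mul(-1, 15)) = Mul(Rational(-1, 3), -15) = 5)
Mul(Mul(Function('J')(-1), k), 0) = Mul(Mul(5, 1), 0) = Mul(5, 0) = 0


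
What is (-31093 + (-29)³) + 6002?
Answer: -49480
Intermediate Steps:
(-31093 + (-29)³) + 6002 = (-31093 - 24389) + 6002 = -55482 + 6002 = -49480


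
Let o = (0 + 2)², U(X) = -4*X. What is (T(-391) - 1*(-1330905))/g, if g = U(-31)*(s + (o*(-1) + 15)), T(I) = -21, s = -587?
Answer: -36969/1984 ≈ -18.634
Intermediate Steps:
o = 4 (o = 2² = 4)
g = -71424 (g = (-4*(-31))*(-587 + (4*(-1) + 15)) = 124*(-587 + (-4 + 15)) = 124*(-587 + 11) = 124*(-576) = -71424)
(T(-391) - 1*(-1330905))/g = (-21 - 1*(-1330905))/(-71424) = (-21 + 1330905)*(-1/71424) = 1330884*(-1/71424) = -36969/1984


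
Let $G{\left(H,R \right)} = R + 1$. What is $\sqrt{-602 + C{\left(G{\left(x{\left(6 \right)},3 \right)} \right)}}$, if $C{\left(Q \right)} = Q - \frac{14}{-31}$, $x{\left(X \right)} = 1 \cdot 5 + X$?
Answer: $\frac{2 i \sqrt{143561}}{31} \approx 24.445 i$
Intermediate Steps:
$x{\left(X \right)} = 5 + X$
$G{\left(H,R \right)} = 1 + R$
$C{\left(Q \right)} = \frac{14}{31} + Q$ ($C{\left(Q \right)} = Q - 14 \left(- \frac{1}{31}\right) = Q - - \frac{14}{31} = Q + \frac{14}{31} = \frac{14}{31} + Q$)
$\sqrt{-602 + C{\left(G{\left(x{\left(6 \right)},3 \right)} \right)}} = \sqrt{-602 + \left(\frac{14}{31} + \left(1 + 3\right)\right)} = \sqrt{-602 + \left(\frac{14}{31} + 4\right)} = \sqrt{-602 + \frac{138}{31}} = \sqrt{- \frac{18524}{31}} = \frac{2 i \sqrt{143561}}{31}$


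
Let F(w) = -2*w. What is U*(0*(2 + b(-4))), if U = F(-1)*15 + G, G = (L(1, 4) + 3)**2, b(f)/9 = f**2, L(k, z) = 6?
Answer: 0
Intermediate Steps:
b(f) = 9*f**2
G = 81 (G = (6 + 3)**2 = 9**2 = 81)
U = 111 (U = -2*(-1)*15 + 81 = 2*15 + 81 = 30 + 81 = 111)
U*(0*(2 + b(-4))) = 111*(0*(2 + 9*(-4)**2)) = 111*(0*(2 + 9*16)) = 111*(0*(2 + 144)) = 111*(0*146) = 111*0 = 0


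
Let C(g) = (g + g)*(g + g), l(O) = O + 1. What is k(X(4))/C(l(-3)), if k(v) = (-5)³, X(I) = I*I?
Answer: -125/16 ≈ -7.8125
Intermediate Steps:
l(O) = 1 + O
C(g) = 4*g² (C(g) = (2*g)*(2*g) = 4*g²)
X(I) = I²
k(v) = -125
k(X(4))/C(l(-3)) = -125*1/(4*(1 - 3)²) = -125/(4*(-2)²) = -125/(4*4) = -125/16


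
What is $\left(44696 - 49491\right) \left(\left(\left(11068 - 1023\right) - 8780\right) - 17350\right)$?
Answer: $77127575$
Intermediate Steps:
$\left(44696 - 49491\right) \left(\left(\left(11068 - 1023\right) - 8780\right) - 17350\right) = - 4795 \left(\left(10045 - 8780\right) - 17350\right) = - 4795 \left(1265 - 17350\right) = \left(-4795\right) \left(-16085\right) = 77127575$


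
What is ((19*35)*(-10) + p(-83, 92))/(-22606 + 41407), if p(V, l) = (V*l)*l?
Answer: -709162/18801 ≈ -37.719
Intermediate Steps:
p(V, l) = V*l²
((19*35)*(-10) + p(-83, 92))/(-22606 + 41407) = ((19*35)*(-10) - 83*92²)/(-22606 + 41407) = (665*(-10) - 83*8464)/18801 = (-6650 - 702512)*(1/18801) = -709162*1/18801 = -709162/18801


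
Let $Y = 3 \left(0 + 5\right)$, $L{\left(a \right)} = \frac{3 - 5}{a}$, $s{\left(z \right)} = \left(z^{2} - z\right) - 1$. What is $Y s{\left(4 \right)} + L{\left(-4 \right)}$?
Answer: $\frac{331}{2} \approx 165.5$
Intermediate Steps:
$s{\left(z \right)} = -1 + z^{2} - z$
$L{\left(a \right)} = - \frac{2}{a}$
$Y = 15$ ($Y = 3 \cdot 5 = 15$)
$Y s{\left(4 \right)} + L{\left(-4 \right)} = 15 \left(-1 + 4^{2} - 4\right) - \frac{2}{-4} = 15 \left(-1 + 16 - 4\right) - - \frac{1}{2} = 15 \cdot 11 + \frac{1}{2} = 165 + \frac{1}{2} = \frac{331}{2}$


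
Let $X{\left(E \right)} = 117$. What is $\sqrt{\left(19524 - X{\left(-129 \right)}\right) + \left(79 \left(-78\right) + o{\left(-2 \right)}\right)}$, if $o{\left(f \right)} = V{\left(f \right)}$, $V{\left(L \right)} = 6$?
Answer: $\sqrt{13251} \approx 115.11$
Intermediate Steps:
$o{\left(f \right)} = 6$
$\sqrt{\left(19524 - X{\left(-129 \right)}\right) + \left(79 \left(-78\right) + o{\left(-2 \right)}\right)} = \sqrt{\left(19524 - 117\right) + \left(79 \left(-78\right) + 6\right)} = \sqrt{\left(19524 - 117\right) + \left(-6162 + 6\right)} = \sqrt{19407 - 6156} = \sqrt{13251}$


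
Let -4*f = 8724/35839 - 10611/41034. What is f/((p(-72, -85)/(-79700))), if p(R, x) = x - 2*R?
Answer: -148155744675/28922144678 ≈ -5.1226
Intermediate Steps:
f = 7435671/1960823368 (f = -(8724/35839 - 10611/41034)/4 = -(8724*(1/35839) - 10611*1/41034)/4 = -(8724/35839 - 3537/13678)/4 = -¼*(-7435671/490205842) = 7435671/1960823368 ≈ 0.0037921)
f/((p(-72, -85)/(-79700))) = 7435671/(1960823368*(((-85 - 2*(-72))/(-79700)))) = 7435671/(1960823368*(((-85 + 144)*(-1/79700)))) = 7435671/(1960823368*((59*(-1/79700)))) = 7435671/(1960823368*(-59/79700)) = (7435671/1960823368)*(-79700/59) = -148155744675/28922144678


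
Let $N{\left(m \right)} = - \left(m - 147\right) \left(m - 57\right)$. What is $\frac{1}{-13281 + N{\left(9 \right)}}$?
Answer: $- \frac{1}{19905} \approx -5.0239 \cdot 10^{-5}$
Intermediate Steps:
$N{\left(m \right)} = - \left(-147 + m\right) \left(-57 + m\right)$ ($N{\left(m \right)} = - \left(-147 + m\right) \left(m + \left(-146 + 89\right)\right) = - \left(-147 + m\right) \left(m - 57\right) = - \left(-147 + m\right) \left(-57 + m\right)$)
$\frac{1}{-13281 + N{\left(9 \right)}} = \frac{1}{-13281 - 6624} = \frac{1}{-19905} = - \frac{1}{19905}$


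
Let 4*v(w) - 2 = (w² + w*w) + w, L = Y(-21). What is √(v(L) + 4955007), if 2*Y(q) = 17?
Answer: √19820183/2 ≈ 2226.0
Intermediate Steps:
Y(q) = 17/2 (Y(q) = (½)*17 = 17/2)
L = 17/2 ≈ 8.5000
v(w) = ½ + w²/2 + w/4 (v(w) = ½ + ((w² + w*w) + w)/4 = ½ + ((w² + w²) + w)/4 = ½ + (2*w² + w)/4 = ½ + (w + 2*w²)/4 = ½ + (w²/2 + w/4) = ½ + w²/2 + w/4)
√(v(L) + 4955007) = √((½ + (17/2)²/2 + (¼)*(17/2)) + 4955007) = √((½ + (½)*(289/4) + 17/8) + 4955007) = √((½ + 289/8 + 17/8) + 4955007) = √(155/4 + 4955007) = √(19820183/4) = √19820183/2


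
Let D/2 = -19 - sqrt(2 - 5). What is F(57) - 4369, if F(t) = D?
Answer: -4407 - 2*I*sqrt(3) ≈ -4407.0 - 3.4641*I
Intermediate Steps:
D = -38 - 2*I*sqrt(3) (D = 2*(-19 - sqrt(2 - 5)) = 2*(-19 - sqrt(-3)) = 2*(-19 - I*sqrt(3)) = -38 - 2*I*sqrt(3) ≈ -38.0 - 3.4641*I)
F(t) = -38 - 2*I*sqrt(3)
F(57) - 4369 = (-38 - 2*I*sqrt(3)) - 4369 = -4407 - 2*I*sqrt(3)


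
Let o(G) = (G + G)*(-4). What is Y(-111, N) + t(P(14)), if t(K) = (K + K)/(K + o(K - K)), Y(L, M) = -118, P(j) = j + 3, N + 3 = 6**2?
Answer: -116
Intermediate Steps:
N = 33 (N = -3 + 6**2 = -3 + 36 = 33)
P(j) = 3 + j
o(G) = -8*G (o(G) = (2*G)*(-4) = -8*G)
t(K) = 2 (t(K) = (K + K)/(K - 8*(K - K)) = (2*K)/(K - 8*0) = (2*K)/(K + 0) = (2*K)/K = 2)
Y(-111, N) + t(P(14)) = -118 + 2 = -116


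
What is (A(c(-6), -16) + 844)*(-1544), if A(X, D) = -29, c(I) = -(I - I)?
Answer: -1258360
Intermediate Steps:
c(I) = 0 (c(I) = -1*0 = 0)
(A(c(-6), -16) + 844)*(-1544) = (-29 + 844)*(-1544) = 815*(-1544) = -1258360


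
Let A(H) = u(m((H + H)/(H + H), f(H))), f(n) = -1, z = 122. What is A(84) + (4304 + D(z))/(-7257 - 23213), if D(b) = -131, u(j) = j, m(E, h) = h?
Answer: -34643/30470 ≈ -1.1370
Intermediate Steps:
A(H) = -1
A(84) + (4304 + D(z))/(-7257 - 23213) = -1 + (4304 - 131)/(-7257 - 23213) = -1 + 4173/(-30470) = -1 + 4173*(-1/30470) = -1 - 4173/30470 = -34643/30470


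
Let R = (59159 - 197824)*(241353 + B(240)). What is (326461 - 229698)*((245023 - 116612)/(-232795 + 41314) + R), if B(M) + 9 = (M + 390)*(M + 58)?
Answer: -1102412649926471592173/191481 ≈ -5.7573e+15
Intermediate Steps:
B(M) = -9 + (58 + M)*(390 + M) (B(M) = -9 + (M + 390)*(M + 58) = -9 + (390 + M)*(58 + M) = -9 + (58 + M)*(390 + M))
R = -59498932860 (R = (59159 - 197824)*(241353 + (22611 + 240² + 448*240)) = -138665*(241353 + (22611 + 57600 + 107520)) = -138665*(241353 + 187731) = -138665*429084 = -59498932860)
(326461 - 229698)*((245023 - 116612)/(-232795 + 41314) + R) = (326461 - 229698)*((245023 - 116612)/(-232795 + 41314) - 59498932860) = 96763*(128411/(-191481) - 59498932860) = 96763*(128411*(-1/191481) - 59498932860) = 96763*(-128411/191481 - 59498932860) = 96763*(-11392915163094071/191481) = -1102412649926471592173/191481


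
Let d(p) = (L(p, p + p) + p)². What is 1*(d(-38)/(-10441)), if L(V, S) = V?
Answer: -5776/10441 ≈ -0.55320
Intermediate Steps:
d(p) = 4*p² (d(p) = (p + p)² = (2*p)² = 4*p²)
1*(d(-38)/(-10441)) = 1*((4*(-38)²)/(-10441)) = 1*((4*1444)*(-1/10441)) = 1*(5776*(-1/10441)) = 1*(-5776/10441) = -5776/10441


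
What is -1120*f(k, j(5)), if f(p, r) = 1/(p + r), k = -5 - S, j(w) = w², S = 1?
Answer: -1120/19 ≈ -58.947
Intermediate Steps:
k = -6 (k = -5 - 1*1 = -5 - 1 = -6)
-1120*f(k, j(5)) = -1120/(-6 + 5²) = -1120/(-6 + 25) = -1120/19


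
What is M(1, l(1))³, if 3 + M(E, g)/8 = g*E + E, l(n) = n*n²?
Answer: -512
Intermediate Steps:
l(n) = n³
M(E, g) = -24 + 8*E + 8*E*g (M(E, g) = -24 + 8*(g*E + E) = -24 + 8*(E*g + E) = -24 + 8*(E + E*g) = -24 + (8*E + 8*E*g) = -24 + 8*E + 8*E*g)
M(1, l(1))³ = (-24 + 8*1 + 8*1*1³)³ = (-24 + 8 + 8*1*1)³ = (-24 + 8 + 8)³ = (-8)³ = -512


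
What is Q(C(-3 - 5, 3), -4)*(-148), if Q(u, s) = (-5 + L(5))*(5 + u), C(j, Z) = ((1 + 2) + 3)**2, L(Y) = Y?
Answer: 0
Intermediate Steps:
C(j, Z) = 36 (C(j, Z) = (3 + 3)**2 = 6**2 = 36)
Q(u, s) = 0 (Q(u, s) = (-5 + 5)*(5 + u) = 0*(5 + u) = 0)
Q(C(-3 - 5, 3), -4)*(-148) = 0*(-148) = 0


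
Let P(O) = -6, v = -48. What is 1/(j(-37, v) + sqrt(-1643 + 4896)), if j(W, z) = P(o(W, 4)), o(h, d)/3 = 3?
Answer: 6/3217 + sqrt(3253)/3217 ≈ 0.019594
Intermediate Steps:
o(h, d) = 9 (o(h, d) = 3*3 = 9)
j(W, z) = -6
1/(j(-37, v) + sqrt(-1643 + 4896)) = 1/(-6 + sqrt(-1643 + 4896)) = 1/(-6 + sqrt(3253))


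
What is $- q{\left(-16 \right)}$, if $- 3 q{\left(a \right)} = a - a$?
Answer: $0$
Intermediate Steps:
$q{\left(a \right)} = 0$ ($q{\left(a \right)} = - \frac{a - a}{3} = \left(- \frac{1}{3}\right) 0 = 0$)
$- q{\left(-16 \right)} = \left(-1\right) 0 = 0$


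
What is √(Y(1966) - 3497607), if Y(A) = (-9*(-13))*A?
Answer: 3*I*√363065 ≈ 1807.6*I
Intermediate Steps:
Y(A) = 117*A
√(Y(1966) - 3497607) = √(117*1966 - 3497607) = √(230022 - 3497607) = √(-3267585) = 3*I*√363065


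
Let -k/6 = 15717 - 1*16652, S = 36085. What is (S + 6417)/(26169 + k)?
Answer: 42502/31779 ≈ 1.3374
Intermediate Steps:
k = 5610 (k = -6*(15717 - 1*16652) = -6*(15717 - 16652) = -6*(-935) = 5610)
(S + 6417)/(26169 + k) = (36085 + 6417)/(26169 + 5610) = 42502/31779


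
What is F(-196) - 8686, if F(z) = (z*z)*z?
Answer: -7538222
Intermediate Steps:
F(z) = z**3 (F(z) = z**2*z = z**3)
F(-196) - 8686 = (-196)**3 - 8686 = -7529536 - 8686 = -7538222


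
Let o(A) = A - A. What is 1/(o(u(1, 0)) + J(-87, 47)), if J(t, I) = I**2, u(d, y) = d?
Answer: 1/2209 ≈ 0.00045269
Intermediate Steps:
o(A) = 0
1/(o(u(1, 0)) + J(-87, 47)) = 1/(0 + 47**2) = 1/(0 + 2209) = 1/2209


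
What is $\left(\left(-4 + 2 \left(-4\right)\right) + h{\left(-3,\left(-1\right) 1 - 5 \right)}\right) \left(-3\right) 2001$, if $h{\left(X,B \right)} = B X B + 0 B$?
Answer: $720360$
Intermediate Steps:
$h{\left(X,B \right)} = X B^{2}$ ($h{\left(X,B \right)} = X B^{2} + 0 = X B^{2}$)
$\left(\left(-4 + 2 \left(-4\right)\right) + h{\left(-3,\left(-1\right) 1 - 5 \right)}\right) \left(-3\right) 2001 = \left(\left(-4 + 2 \left(-4\right)\right) - 3 \left(\left(-1\right) 1 - 5\right)^{2}\right) \left(-3\right) 2001 = \left(\left(-4 - 8\right) - 3 \left(-1 - 5\right)^{2}\right) \left(-3\right) 2001 = \left(-12 - 3 \left(-6\right)^{2}\right) \left(-3\right) 2001 = \left(-12 - 108\right) \left(-3\right) 2001 = \left(-120\right) \left(-3\right) 2001 = 360 \cdot 2001 = 720360$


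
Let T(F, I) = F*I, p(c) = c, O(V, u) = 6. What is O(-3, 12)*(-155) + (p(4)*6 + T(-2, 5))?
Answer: -916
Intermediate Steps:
O(-3, 12)*(-155) + (p(4)*6 + T(-2, 5)) = 6*(-155) + (4*6 - 2*5) = -930 + (24 - 10) = -930 + 14 = -916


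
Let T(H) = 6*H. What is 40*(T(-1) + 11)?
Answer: 200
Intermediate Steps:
40*(T(-1) + 11) = 40*(6*(-1) + 11) = 40*(-6 + 11) = 40*5 = 200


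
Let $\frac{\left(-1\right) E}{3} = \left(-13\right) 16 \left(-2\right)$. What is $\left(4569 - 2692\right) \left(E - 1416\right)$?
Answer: $-5000328$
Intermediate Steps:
$E = -1248$ ($E = - 3 \left(-13\right) 16 \left(-2\right) = - 3 \left(\left(-208\right) \left(-2\right)\right) = \left(-3\right) 416 = -1248$)
$\left(4569 - 2692\right) \left(E - 1416\right) = \left(4569 - 2692\right) \left(-1248 - 1416\right) = 1877 \left(-2664\right) = -5000328$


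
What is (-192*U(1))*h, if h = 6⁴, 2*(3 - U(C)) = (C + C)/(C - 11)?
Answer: -3856896/5 ≈ -7.7138e+5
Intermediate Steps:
U(C) = 3 - C/(-11 + C) (U(C) = 3 - (C + C)/(2*(C - 11)) = 3 - 2*C/(2*(-11 + C)) = 3 - C/(-11 + C))
h = 1296
(-192*U(1))*h = -192*(-33 + 2*1)/(-11 + 1)*1296 = -192*(-33 + 2)/(-10)*1296 = -(-96)*(-31)/5*1296 = -192*31/10*1296 = -2976/5*1296 = -3856896/5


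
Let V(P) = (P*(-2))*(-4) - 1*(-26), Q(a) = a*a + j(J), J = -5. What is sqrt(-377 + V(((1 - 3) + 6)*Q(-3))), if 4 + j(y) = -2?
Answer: I*sqrt(255) ≈ 15.969*I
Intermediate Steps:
j(y) = -6 (j(y) = -4 - 2 = -6)
Q(a) = -6 + a**2 (Q(a) = a*a - 6 = a**2 - 6 = -6 + a**2)
V(P) = 26 + 8*P (V(P) = -2*P*(-4) + 26 = 8*P + 26 = 26 + 8*P)
sqrt(-377 + V(((1 - 3) + 6)*Q(-3))) = sqrt(-377 + (26 + 8*(((1 - 3) + 6)*(-6 + (-3)**2)))) = sqrt(-377 + (26 + 8*((-2 + 6)*(-6 + 9)))) = sqrt(-377 + (26 + 8*(4*3))) = sqrt(-377 + (26 + 8*12)) = sqrt(-377 + (26 + 96)) = sqrt(-377 + 122) = sqrt(-255) = I*sqrt(255)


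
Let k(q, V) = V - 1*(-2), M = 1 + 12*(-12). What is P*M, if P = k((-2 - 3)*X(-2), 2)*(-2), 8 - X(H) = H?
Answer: 1144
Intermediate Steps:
X(H) = 8 - H
M = -143 (M = 1 - 144 = -143)
k(q, V) = 2 + V (k(q, V) = V + 2 = 2 + V)
P = -8 (P = (2 + 2)*(-2) = 4*(-2) = -8)
P*M = -8*(-143) = 1144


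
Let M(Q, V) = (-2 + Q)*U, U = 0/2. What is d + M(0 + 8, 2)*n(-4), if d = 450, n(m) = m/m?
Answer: 450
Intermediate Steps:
U = 0 (U = 0*(1/2) = 0)
M(Q, V) = 0 (M(Q, V) = (-2 + Q)*0 = 0)
n(m) = 1
d + M(0 + 8, 2)*n(-4) = 450 + 0*1 = 450 + 0 = 450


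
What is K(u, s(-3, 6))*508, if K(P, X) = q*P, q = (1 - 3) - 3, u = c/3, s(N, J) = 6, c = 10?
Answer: -25400/3 ≈ -8466.7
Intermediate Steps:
u = 10/3 ≈ 3.3333
q = -5 (q = -2 - 3 = -5)
K(P, X) = -5*P
K(u, s(-3, 6))*508 = -5*10/3*508 = -50/3*508 = -25400/3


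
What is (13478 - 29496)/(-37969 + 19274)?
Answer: 16018/18695 ≈ 0.85681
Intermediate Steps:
(13478 - 29496)/(-37969 + 19274) = -16018/(-18695) = -16018*(-1/18695) = 16018/18695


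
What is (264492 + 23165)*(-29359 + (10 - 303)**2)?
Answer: 16249743930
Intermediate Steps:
(264492 + 23165)*(-29359 + (10 - 303)**2) = 287657*(-29359 + (-293)**2) = 287657*(-29359 + 85849) = 287657*56490 = 16249743930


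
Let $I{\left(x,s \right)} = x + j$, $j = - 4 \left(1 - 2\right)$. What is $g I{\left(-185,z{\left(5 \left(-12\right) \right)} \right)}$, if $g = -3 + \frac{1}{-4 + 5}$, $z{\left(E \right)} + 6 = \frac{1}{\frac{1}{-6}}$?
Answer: $362$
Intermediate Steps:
$z{\left(E \right)} = -12$ ($z{\left(E \right)} = -6 + \frac{1}{\frac{1}{-6}} = -6 + \frac{1}{- \frac{1}{6}} = -6 - 6 = -12$)
$j = 4$ ($j = \left(-4\right) \left(-1\right) = 4$)
$I{\left(x,s \right)} = 4 + x$ ($I{\left(x,s \right)} = x + 4 = 4 + x$)
$g = -2$ ($g = -3 + 1^{-1} = -3 + 1 = -2$)
$g I{\left(-185,z{\left(5 \left(-12\right) \right)} \right)} = - 2 \left(4 - 185\right) = \left(-2\right) \left(-181\right) = 362$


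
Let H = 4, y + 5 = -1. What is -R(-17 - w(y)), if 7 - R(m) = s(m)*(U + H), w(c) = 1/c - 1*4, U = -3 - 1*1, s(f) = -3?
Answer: -7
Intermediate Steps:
U = -4 (U = -3 - 1 = -4)
y = -6 (y = -5 - 1 = -6)
w(c) = -4 + 1/c (w(c) = 1/c - 4 = -4 + 1/c)
R(m) = 7 (R(m) = 7 - (-3)*(-4 + 4) = 7 - (-3)*0 = 7 - 1*0 = 7 + 0 = 7)
-R(-17 - w(y)) = -1*7 = -7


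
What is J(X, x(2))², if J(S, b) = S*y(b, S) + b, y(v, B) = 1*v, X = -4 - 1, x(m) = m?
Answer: 64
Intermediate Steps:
X = -5
y(v, B) = v
J(S, b) = b + S*b (J(S, b) = S*b + b = b + S*b)
J(X, x(2))² = (2*(1 - 5))² = (2*(-4))² = (-8)² = 64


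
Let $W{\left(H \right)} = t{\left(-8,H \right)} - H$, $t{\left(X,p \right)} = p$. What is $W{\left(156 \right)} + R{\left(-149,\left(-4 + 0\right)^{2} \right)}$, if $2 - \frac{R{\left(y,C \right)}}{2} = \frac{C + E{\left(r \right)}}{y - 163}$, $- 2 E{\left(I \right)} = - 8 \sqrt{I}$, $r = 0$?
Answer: $\frac{160}{39} \approx 4.1026$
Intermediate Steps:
$W{\left(H \right)} = 0$ ($W{\left(H \right)} = H - H = 0$)
$E{\left(I \right)} = 4 \sqrt{I}$ ($E{\left(I \right)} = - \frac{\left(-8\right) \sqrt{I}}{2} = 4 \sqrt{I}$)
$R{\left(y,C \right)} = 4 - \frac{2 C}{-163 + y}$ ($R{\left(y,C \right)} = 4 - 2 \frac{C + 4 \sqrt{0}}{y - 163} = 4 - 2 \frac{C + 4 \cdot 0}{-163 + y} = 4 - 2 \frac{C + 0}{-163 + y} = 4 - 2 \frac{C}{-163 + y} = 4 - \frac{2 C}{-163 + y}$)
$W{\left(156 \right)} + R{\left(-149,\left(-4 + 0\right)^{2} \right)} = 0 + \frac{2 \left(-326 - \left(-4 + 0\right)^{2} + 2 \left(-149\right)\right)}{-163 - 149} = 0 + \frac{2 \left(-326 - \left(-4\right)^{2} - 298\right)}{-312} = 0 + 2 \left(- \frac{1}{312}\right) \left(-326 - 16 - 298\right) = 0 + 2 \left(- \frac{1}{312}\right) \left(-640\right) = 0 + \frac{160}{39} = \frac{160}{39}$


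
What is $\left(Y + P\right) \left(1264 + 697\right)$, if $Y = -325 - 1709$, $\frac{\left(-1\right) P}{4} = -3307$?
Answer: $21951434$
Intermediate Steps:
$P = 13228$ ($P = \left(-4\right) \left(-3307\right) = 13228$)
$Y = -2034$
$\left(Y + P\right) \left(1264 + 697\right) = \left(-2034 + 13228\right) \left(1264 + 697\right) = 11194 \cdot 1961 = 21951434$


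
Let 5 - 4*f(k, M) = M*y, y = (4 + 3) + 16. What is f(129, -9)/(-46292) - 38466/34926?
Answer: -297086525/269465732 ≈ -1.1025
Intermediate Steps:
y = 23 (y = 7 + 16 = 23)
f(k, M) = 5/4 - 23*M/4 (f(k, M) = 5/4 - M*23/4 = 5/4 - 23*M/4)
f(129, -9)/(-46292) - 38466/34926 = (5/4 - 23/4*(-9))/(-46292) - 38466/34926 = (5/4 + 207/4)*(-1/46292) - 38466*1/34926 = 53*(-1/46292) - 6411/5821 = -53/46292 - 6411/5821 = -297086525/269465732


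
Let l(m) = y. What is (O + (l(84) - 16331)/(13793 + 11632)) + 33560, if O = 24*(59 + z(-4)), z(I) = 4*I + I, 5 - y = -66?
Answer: 58469636/1695 ≈ 34495.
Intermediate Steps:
y = 71 (y = 5 - 1*(-66) = 5 + 66 = 71)
l(m) = 71
z(I) = 5*I
O = 936 (O = 24*(59 + 5*(-4)) = 24*(59 - 20) = 24*39 = 936)
(O + (l(84) - 16331)/(13793 + 11632)) + 33560 = (936 + (71 - 16331)/(13793 + 11632)) + 33560 = (936 - 16260/25425) + 33560 = (936 - 16260*1/25425) + 33560 = (936 - 1084/1695) + 33560 = 1585436/1695 + 33560 = 58469636/1695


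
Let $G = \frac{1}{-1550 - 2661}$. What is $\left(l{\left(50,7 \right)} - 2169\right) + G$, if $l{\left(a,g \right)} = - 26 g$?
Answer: $- \frac{9900062}{4211} \approx -2351.0$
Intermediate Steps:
$G = - \frac{1}{4211}$ ($G = \frac{1}{-4211} = - \frac{1}{4211} \approx -0.00023747$)
$\left(l{\left(50,7 \right)} - 2169\right) + G = \left(\left(-26\right) 7 - 2169\right) - \frac{1}{4211} = \left(-182 - 2169\right) - \frac{1}{4211} = -2351 - \frac{1}{4211} = - \frac{9900062}{4211}$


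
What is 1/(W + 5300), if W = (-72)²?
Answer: 1/10484 ≈ 9.5383e-5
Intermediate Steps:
W = 5184
1/(W + 5300) = 1/(5184 + 5300) = 1/10484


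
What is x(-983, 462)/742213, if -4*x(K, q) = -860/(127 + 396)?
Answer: 215/388177399 ≈ 5.5387e-7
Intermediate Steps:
x(K, q) = 215/523 (x(K, q) = -(-215)/(127 + 396) = -(-215)/523 = -¼*(-860/523) = 215/523)
x(-983, 462)/742213 = (215/523)/742213 = (215/523)*(1/742213) = 215/388177399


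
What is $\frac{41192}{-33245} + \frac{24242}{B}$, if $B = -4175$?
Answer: $- \frac{195580378}{27759575} \approx -7.0455$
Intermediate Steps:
$\frac{41192}{-33245} + \frac{24242}{B} = \frac{41192}{-33245} + \frac{24242}{-4175} = 41192 \left(- \frac{1}{33245}\right) + 24242 \left(- \frac{1}{4175}\right) = - \frac{41192}{33245} - \frac{24242}{4175} = - \frac{195580378}{27759575}$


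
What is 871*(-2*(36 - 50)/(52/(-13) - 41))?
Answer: -24388/45 ≈ -541.96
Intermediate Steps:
871*(-2*(36 - 50)/(52/(-13) - 41)) = 871*(-(-28)/(52*(-1/13) - 41)) = 871*(-(-28)/(-4 - 41)) = 871*(-(-28)/(-45)) = 871*(-(-28)*(-1)/45) = 871*(-2*14/45) = 871*(-28/45) = -24388/45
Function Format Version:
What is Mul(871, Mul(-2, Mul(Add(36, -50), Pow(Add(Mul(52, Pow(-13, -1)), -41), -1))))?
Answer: Rational(-24388, 45) ≈ -541.96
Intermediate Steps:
Mul(871, Mul(-2, Mul(Add(36, -50), Pow(Add(Mul(52, Pow(-13, -1)), -41), -1)))) = Mul(871, Mul(-2, Mul(-14, Pow(Add(Mul(52, Rational(-1, 13)), -41), -1)))) = Mul(871, Mul(-2, Mul(-14, Pow(Add(-4, -41), -1)))) = Mul(871, Mul(-2, Mul(-14, Pow(-45, -1)))) = Mul(871, Mul(-2, Mul(-14, Rational(-1, 45)))) = Mul(871, Mul(-2, Rational(14, 45))) = Mul(871, Rational(-28, 45)) = Rational(-24388, 45)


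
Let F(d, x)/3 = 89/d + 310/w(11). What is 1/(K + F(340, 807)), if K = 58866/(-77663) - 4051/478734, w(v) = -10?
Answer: -6320586169140/587695275229003 ≈ -0.010755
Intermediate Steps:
K = -28495768457/37179918642 (K = 58866*(-1/77663) - 4051*1/478734 = -58866/77663 - 4051/478734 = -28495768457/37179918642 ≈ -0.76643)
F(d, x) = -93 + 267/d (F(d, x) = 3*(89/d + 310/(-10)) = 3*(89/d + 310*(-⅒)) = 3*(89/d - 31) = 3*(-31 + 89/d) = -93 + 267/d)
1/(K + F(340, 807)) = 1/(-28495768457/37179918642 + (-93 + 267/340)) = 1/(-28495768457/37179918642 - 31353/340) = 1/(-587695275229003/6320586169140) = -6320586169140/587695275229003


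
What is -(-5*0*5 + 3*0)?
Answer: 0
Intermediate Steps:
-(-5*0*5 + 3*0) = -(0*5 + 0) = -(0 + 0) = -1*0 = 0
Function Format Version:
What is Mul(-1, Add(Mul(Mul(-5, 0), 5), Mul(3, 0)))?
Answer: 0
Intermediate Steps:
Mul(-1, Add(Mul(Mul(-5, 0), 5), Mul(3, 0))) = Mul(-1, Add(Mul(0, 5), 0)) = Mul(-1, Add(0, 0)) = Mul(-1, 0) = 0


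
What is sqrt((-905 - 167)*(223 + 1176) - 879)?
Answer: I*sqrt(1500607) ≈ 1225.0*I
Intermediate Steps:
sqrt((-905 - 167)*(223 + 1176) - 879) = sqrt(-1072*1399 - 879) = sqrt(-1499728 - 879) = sqrt(-1500607) = I*sqrt(1500607)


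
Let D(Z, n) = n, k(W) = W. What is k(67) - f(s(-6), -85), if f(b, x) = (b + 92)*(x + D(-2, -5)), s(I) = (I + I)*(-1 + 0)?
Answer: 9427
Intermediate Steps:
s(I) = -2*I (s(I) = (2*I)*(-1) = -2*I)
f(b, x) = (-5 + x)*(92 + b) (f(b, x) = (b + 92)*(x - 5) = (92 + b)*(-5 + x) = (-5 + x)*(92 + b))
k(67) - f(s(-6), -85) = 67 - (-460 - (-10)*(-6) + 92*(-85) - 2*(-6)*(-85)) = 67 - (-460 - 5*12 - 7820 + 12*(-85)) = 67 - (-460 - 60 - 7820 - 1020) = 67 - 1*(-9360) = 67 + 9360 = 9427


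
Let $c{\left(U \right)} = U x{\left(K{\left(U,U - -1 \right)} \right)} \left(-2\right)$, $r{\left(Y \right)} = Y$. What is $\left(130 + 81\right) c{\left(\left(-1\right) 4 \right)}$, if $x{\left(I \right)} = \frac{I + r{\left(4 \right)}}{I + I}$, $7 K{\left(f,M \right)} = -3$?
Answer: $- \frac{21100}{3} \approx -7033.3$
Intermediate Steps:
$K{\left(f,M \right)} = - \frac{3}{7}$ ($K{\left(f,M \right)} = \frac{1}{7} \left(-3\right) = - \frac{3}{7}$)
$x{\left(I \right)} = \frac{4 + I}{2 I}$ ($x{\left(I \right)} = \frac{I + 4}{I + I} = \frac{4 + I}{2 I}$)
$c{\left(U \right)} = \frac{25 U}{3}$ ($c{\left(U \right)} = U \frac{4 - \frac{3}{7}}{2 \left(- \frac{3}{7}\right)} \left(-2\right) = U \frac{1}{2} \left(- \frac{7}{3}\right) \frac{25}{7} \left(-2\right) = U \left(- \frac{25}{6}\right) \left(-2\right) = - \frac{25 U}{6} \left(-2\right) = \frac{25 U}{3}$)
$\left(130 + 81\right) c{\left(\left(-1\right) 4 \right)} = \left(130 + 81\right) \frac{25 \left(\left(-1\right) 4\right)}{3} = 211 \cdot \frac{25}{3} \left(-4\right) = 211 \left(- \frac{100}{3}\right) = - \frac{21100}{3}$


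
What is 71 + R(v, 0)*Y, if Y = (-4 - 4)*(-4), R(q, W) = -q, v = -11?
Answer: 423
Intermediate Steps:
Y = 32 (Y = -8*(-4) = 32)
71 + R(v, 0)*Y = 71 - 1*(-11)*32 = 71 + 11*32 = 71 + 352 = 423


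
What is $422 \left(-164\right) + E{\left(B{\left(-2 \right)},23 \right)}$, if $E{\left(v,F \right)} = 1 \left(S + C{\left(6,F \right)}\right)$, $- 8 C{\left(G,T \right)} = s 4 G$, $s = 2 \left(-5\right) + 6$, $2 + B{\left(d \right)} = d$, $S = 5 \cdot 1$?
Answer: $-69191$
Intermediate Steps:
$S = 5$
$B{\left(d \right)} = -2 + d$
$s = -4$ ($s = -10 + 6 = -4$)
$C{\left(G,T \right)} = 2 G$ ($C{\left(G,T \right)} = - \frac{\left(-4\right) 4 G}{8} = - \frac{\left(-16\right) G}{8} = 2 G$)
$E{\left(v,F \right)} = 17$ ($E{\left(v,F \right)} = 1 \left(5 + 2 \cdot 6\right) = 1 \left(5 + 12\right) = 1 \cdot 17 = 17$)
$422 \left(-164\right) + E{\left(B{\left(-2 \right)},23 \right)} = 422 \left(-164\right) + 17 = -69208 + 17 = -69191$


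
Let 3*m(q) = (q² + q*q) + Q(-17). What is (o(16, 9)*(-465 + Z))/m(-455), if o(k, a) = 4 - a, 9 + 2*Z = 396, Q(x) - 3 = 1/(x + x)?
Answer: 138465/14077801 ≈ 0.0098357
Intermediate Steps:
Q(x) = 3 + 1/(2*x) (Q(x) = 3 + 1/(x + x) = 3 + 1/(2*x))
Z = 387/2 (Z = -9/2 + (½)*396 = -9/2 + 198 = 387/2 ≈ 193.50)
m(q) = 101/102 + 2*q²/3 (m(q) = ((q² + q*q) + (3 + (½)/(-17)))/3 = ((q² + q²) + (3 + (½)*(-1/17)))/3 = (2*q² + (3 - 1/34))/3 = (2*q² + 101/34)/3 = (101/34 + 2*q²)/3 = 101/102 + 2*q²/3)
(o(16, 9)*(-465 + Z))/m(-455) = ((4 - 1*9)*(-465 + 387/2))/(101/102 + (⅔)*(-455)²) = ((4 - 9)*(-543/2))/(101/102 + (⅔)*207025) = (-5*(-543/2))/(101/102 + 414050/3) = 2715/(2*(14077801/102)) = (2715/2)*(102/14077801) = 138465/14077801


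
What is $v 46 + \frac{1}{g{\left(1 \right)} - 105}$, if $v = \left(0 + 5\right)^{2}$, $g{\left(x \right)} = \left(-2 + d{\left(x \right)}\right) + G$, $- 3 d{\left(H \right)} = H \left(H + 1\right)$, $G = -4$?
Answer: $\frac{385247}{335} \approx 1150.0$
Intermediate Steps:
$d{\left(H \right)} = - \frac{H \left(1 + H\right)}{3}$ ($d{\left(H \right)} = - \frac{H \left(H + 1\right)}{3} = - \frac{H \left(1 + H\right)}{3}$)
$g{\left(x \right)} = -6 - \frac{x \left(1 + x\right)}{3}$ ($g{\left(x \right)} = \left(-2 - \frac{x \left(1 + x\right)}{3}\right) - 4 = -6 - \frac{x \left(1 + x\right)}{3}$)
$v = 25$ ($v = 5^{2} = 25$)
$v 46 + \frac{1}{g{\left(1 \right)} - 105} = 25 \cdot 46 + \frac{1}{\left(-6 - \frac{1 + 1}{3}\right) - 105} = 1150 + \frac{1}{\left(-6 - \frac{1}{3} \cdot 2\right) - 105} = 1150 + \frac{1}{\left(-6 - \frac{2}{3}\right) - 105} = 1150 + \frac{1}{- \frac{20}{3} - 105} = 1150 + \frac{1}{- \frac{335}{3}} = 1150 - \frac{3}{335} = \frac{385247}{335}$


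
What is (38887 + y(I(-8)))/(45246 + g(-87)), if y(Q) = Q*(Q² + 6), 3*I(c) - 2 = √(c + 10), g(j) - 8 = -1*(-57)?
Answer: 150011/174771 + 68*√2/1223397 ≈ 0.85841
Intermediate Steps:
g(j) = 65 (g(j) = 8 - 1*(-57) = 8 + 57 = 65)
I(c) = ⅔ + √(10 + c)/3 (I(c) = ⅔ + √(c + 10)/3 = ⅔ + √(10 + c)/3)
y(Q) = Q*(6 + Q²)
(38887 + y(I(-8)))/(45246 + g(-87)) = (38887 + (⅔ + √(10 - 8)/3)*(6 + (⅔ + √(10 - 8)/3)²))/(45246 + 65) = (38887 + (⅔ + √2/3)*(6 + (⅔ + √2/3)²))/45311 = (38887 + (6 + (⅔ + √2/3)²)*(⅔ + √2/3))*(1/45311) = 38887/45311 + (6 + (⅔ + √2/3)²)*(⅔ + √2/3)/45311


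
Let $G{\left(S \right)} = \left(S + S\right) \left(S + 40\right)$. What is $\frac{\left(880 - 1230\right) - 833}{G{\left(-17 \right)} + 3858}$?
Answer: $- \frac{1183}{3076} \approx -0.38459$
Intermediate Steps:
$G{\left(S \right)} = 2 S \left(40 + S\right)$
$\frac{\left(880 - 1230\right) - 833}{G{\left(-17 \right)} + 3858} = \frac{\left(880 - 1230\right) - 833}{2 \left(-17\right) \left(40 - 17\right) + 3858} = \frac{\left(880 - 1230\right) - 833}{2 \left(-17\right) 23 + 3858} = \frac{-350 - 833}{-782 + 3858} = - \frac{1183}{3076}$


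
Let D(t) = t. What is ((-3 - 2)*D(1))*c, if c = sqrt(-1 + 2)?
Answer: -5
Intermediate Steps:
c = 1 (c = sqrt(1) = 1)
((-3 - 2)*D(1))*c = ((-3 - 2)*1)*1 = -5*1*1 = -5*1 = -5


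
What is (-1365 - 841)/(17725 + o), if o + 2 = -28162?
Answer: 2206/10439 ≈ 0.21132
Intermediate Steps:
o = -28164 (o = -2 - 28162 = -28164)
(-1365 - 841)/(17725 + o) = (-1365 - 841)/(17725 - 28164) = -2206/(-10439) = -2206*(-1/10439) = 2206/10439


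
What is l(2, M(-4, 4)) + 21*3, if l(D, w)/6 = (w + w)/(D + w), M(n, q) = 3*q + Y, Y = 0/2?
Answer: 513/7 ≈ 73.286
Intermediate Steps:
Y = 0 (Y = 0*(½) = 0)
M(n, q) = 3*q (M(n, q) = 3*q + 0 = 3*q)
l(D, w) = 12*w/(D + w) (l(D, w) = 6*((w + w)/(D + w)) = 6*((2*w)/(D + w)) = 6*(2*w/(D + w)) = 12*w/(D + w))
l(2, M(-4, 4)) + 21*3 = 12*(3*4)/(2 + 3*4) + 21*3 = 12*12/(2 + 12) + 63 = 12*12/14 + 63 = 12*12*(1/14) + 63 = 72/7 + 63 = 513/7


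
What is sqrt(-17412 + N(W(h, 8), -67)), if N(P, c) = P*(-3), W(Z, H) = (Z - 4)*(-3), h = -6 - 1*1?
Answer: I*sqrt(17511) ≈ 132.33*I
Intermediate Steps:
h = -7 (h = -6 - 1 = -7)
W(Z, H) = 12 - 3*Z (W(Z, H) = (-4 + Z)*(-3) = 12 - 3*Z)
N(P, c) = -3*P
sqrt(-17412 + N(W(h, 8), -67)) = sqrt(-17412 - 3*(12 - 3*(-7))) = sqrt(-17412 - 3*(12 + 21)) = sqrt(-17412 - 3*33) = sqrt(-17412 - 99) = sqrt(-17511) = I*sqrt(17511)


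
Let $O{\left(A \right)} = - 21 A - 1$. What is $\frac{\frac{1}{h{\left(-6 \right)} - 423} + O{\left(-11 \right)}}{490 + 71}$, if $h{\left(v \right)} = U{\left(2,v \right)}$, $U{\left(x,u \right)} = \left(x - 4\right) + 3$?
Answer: $\frac{32353}{78914} \approx 0.40998$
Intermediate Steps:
$U{\left(x,u \right)} = -1 + x$ ($U{\left(x,u \right)} = \left(-4 + x\right) + 3 = -1 + x$)
$h{\left(v \right)} = 1$ ($h{\left(v \right)} = -1 + 2 = 1$)
$O{\left(A \right)} = -1 - 21 A$
$\frac{\frac{1}{h{\left(-6 \right)} - 423} + O{\left(-11 \right)}}{490 + 71} = \frac{\frac{1}{1 - 423} - -230}{490 + 71} = \frac{\frac{1}{-422} + \left(-1 + 231\right)}{561} = \left(- \frac{1}{422} + 230\right) \frac{1}{561} = \frac{97059}{422} \cdot \frac{1}{561} = \frac{32353}{78914}$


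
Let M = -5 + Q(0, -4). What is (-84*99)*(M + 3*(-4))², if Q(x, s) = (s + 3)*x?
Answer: -2403324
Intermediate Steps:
Q(x, s) = x*(3 + s) (Q(x, s) = (3 + s)*x = x*(3 + s))
M = -5 (M = -5 + 0*(3 - 4) = -5 + 0*(-1) = -5 + 0 = -5)
(-84*99)*(M + 3*(-4))² = (-84*99)*(-5 + 3*(-4))² = -8316*(-5 - 12)² = -8316*(-17)² = -8316*289 = -2403324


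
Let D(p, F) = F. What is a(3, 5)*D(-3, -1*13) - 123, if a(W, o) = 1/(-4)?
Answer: -479/4 ≈ -119.75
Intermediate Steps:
a(W, o) = -1/4
a(3, 5)*D(-3, -1*13) - 123 = -(-1)*13/4 - 123 = -1/4*(-13) - 123 = 13/4 - 123 = -479/4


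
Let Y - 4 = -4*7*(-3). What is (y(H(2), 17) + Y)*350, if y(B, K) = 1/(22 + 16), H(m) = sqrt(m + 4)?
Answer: 585375/19 ≈ 30809.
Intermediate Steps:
H(m) = sqrt(4 + m)
y(B, K) = 1/38
Y = 88 (Y = 4 - 4*7*(-3) = 4 - 28*(-3) = 4 + 84 = 88)
(y(H(2), 17) + Y)*350 = (1/38 + 88)*350 = (3345/38)*350 = 585375/19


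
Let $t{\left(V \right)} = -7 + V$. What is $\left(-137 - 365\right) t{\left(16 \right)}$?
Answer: $-4518$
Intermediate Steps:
$\left(-137 - 365\right) t{\left(16 \right)} = \left(-137 - 365\right) \left(-7 + 16\right) = \left(-502\right) 9 = -4518$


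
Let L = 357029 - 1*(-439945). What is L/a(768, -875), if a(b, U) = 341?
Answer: 796974/341 ≈ 2337.2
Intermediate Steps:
L = 796974 (L = 357029 + 439945 = 796974)
L/a(768, -875) = 796974/341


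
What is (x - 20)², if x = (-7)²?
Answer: 841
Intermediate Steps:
x = 49
(x - 20)² = (49 - 20)² = 29² = 841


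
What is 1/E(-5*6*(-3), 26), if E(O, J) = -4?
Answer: -¼ ≈ -0.25000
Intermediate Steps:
1/E(-5*6*(-3), 26) = 1/(-4) = -¼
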